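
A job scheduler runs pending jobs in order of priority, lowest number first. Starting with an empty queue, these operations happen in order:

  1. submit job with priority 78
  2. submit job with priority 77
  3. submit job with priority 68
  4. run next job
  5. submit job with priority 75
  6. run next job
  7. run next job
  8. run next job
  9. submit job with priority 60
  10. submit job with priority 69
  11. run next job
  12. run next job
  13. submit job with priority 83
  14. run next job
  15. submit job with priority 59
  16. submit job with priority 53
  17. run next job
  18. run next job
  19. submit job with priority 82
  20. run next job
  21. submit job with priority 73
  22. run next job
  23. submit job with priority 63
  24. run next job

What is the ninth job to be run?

insert 78 → {78}
insert 77 → {77, 78}
insert 68 → {68, 77, 78}
run next job → 68; now {77, 78}
insert 75 → {75, 77, 78}
run next job → 75; now {77, 78}
run next job → 77; now {78}
run next job → 78; now {}
insert 60 → {60}
insert 69 → {60, 69}
run next job → 60; now {69}
run next job → 69; now {}
insert 83 → {83}
run next job → 83; now {}
insert 59 → {59}
insert 53 → {53, 59}
run next job → 53; now {59}
run next job → 59; now {}
insert 82 → {82}
run next job → 82; now {}
insert 73 → {73}
run next job → 73; now {}
insert 63 → {63}
run next job → 63; now {}

59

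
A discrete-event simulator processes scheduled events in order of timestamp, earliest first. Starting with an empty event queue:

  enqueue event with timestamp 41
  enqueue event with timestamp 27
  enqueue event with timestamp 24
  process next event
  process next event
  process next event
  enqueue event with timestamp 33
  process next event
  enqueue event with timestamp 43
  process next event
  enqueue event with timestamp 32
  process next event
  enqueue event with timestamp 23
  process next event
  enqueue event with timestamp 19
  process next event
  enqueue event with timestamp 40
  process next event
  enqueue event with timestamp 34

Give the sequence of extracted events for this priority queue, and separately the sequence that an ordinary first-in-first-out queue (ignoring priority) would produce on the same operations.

insert 41 → {41}
insert 27 → {27, 41}
insert 24 → {24, 27, 41}
process next event → 24; now {27, 41}
process next event → 27; now {41}
process next event → 41; now {}
insert 33 → {33}
process next event → 33; now {}
insert 43 → {43}
process next event → 43; now {}
insert 32 → {32}
process next event → 32; now {}
insert 23 → {23}
process next event → 23; now {}
insert 19 → {19}
process next event → 19; now {}
insert 40 → {40}
process next event → 40; now {}
insert 34 → {34}

priority queue: 24 → 27 → 41 → 33 → 43 → 32 → 23 → 19 → 40; FIFO queue: 41 → 27 → 24 → 33 → 43 → 32 → 23 → 19 → 40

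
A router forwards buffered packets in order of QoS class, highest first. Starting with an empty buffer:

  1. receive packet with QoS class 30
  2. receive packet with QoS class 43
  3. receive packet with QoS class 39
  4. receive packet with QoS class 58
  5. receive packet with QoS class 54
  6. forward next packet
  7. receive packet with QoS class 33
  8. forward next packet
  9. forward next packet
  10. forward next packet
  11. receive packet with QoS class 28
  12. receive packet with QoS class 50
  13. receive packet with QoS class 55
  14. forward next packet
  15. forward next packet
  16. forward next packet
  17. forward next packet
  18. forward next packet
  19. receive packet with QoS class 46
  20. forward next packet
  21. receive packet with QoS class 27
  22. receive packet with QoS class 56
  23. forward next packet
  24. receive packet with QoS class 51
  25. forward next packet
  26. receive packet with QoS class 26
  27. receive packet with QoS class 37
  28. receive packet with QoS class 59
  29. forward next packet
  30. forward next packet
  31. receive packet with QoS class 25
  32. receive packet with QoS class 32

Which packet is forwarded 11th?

insert 30 → {30}
insert 43 → {43, 30}
insert 39 → {43, 39, 30}
insert 58 → {58, 43, 39, 30}
insert 54 → {58, 54, 43, 39, 30}
forward next packet → 58; now {54, 43, 39, 30}
insert 33 → {54, 43, 39, 33, 30}
forward next packet → 54; now {43, 39, 33, 30}
forward next packet → 43; now {39, 33, 30}
forward next packet → 39; now {33, 30}
insert 28 → {33, 30, 28}
insert 50 → {50, 33, 30, 28}
insert 55 → {55, 50, 33, 30, 28}
forward next packet → 55; now {50, 33, 30, 28}
forward next packet → 50; now {33, 30, 28}
forward next packet → 33; now {30, 28}
forward next packet → 30; now {28}
forward next packet → 28; now {}
insert 46 → {46}
forward next packet → 46; now {}
insert 27 → {27}
insert 56 → {56, 27}
forward next packet → 56; now {27}
insert 51 → {51, 27}
forward next packet → 51; now {27}
insert 26 → {27, 26}
insert 37 → {37, 27, 26}
insert 59 → {59, 37, 27, 26}
forward next packet → 59; now {37, 27, 26}
forward next packet → 37; now {27, 26}
insert 25 → {27, 26, 25}
insert 32 → {32, 27, 26, 25}

56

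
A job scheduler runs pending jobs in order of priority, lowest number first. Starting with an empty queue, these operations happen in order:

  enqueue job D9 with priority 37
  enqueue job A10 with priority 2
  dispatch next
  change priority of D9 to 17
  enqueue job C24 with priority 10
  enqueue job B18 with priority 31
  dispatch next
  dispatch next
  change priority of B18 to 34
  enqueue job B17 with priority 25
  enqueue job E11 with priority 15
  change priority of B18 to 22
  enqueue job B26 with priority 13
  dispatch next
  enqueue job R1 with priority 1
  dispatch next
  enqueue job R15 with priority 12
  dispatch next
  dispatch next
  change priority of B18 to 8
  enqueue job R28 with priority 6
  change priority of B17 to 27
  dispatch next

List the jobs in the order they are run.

A10, C24, D9, B26, R1, R15, E11, R28

add D9 (priority 37) → {D9:37}
add A10 (priority 2) → {A10:2, D9:37}
dispatch next → A10; now {D9:37}
update D9 to priority 17 → {D9:17}
add C24 (priority 10) → {C24:10, D9:17}
add B18 (priority 31) → {C24:10, D9:17, B18:31}
dispatch next → C24; now {D9:17, B18:31}
dispatch next → D9; now {B18:31}
update B18 to priority 34 → {B18:34}
add B17 (priority 25) → {B17:25, B18:34}
add E11 (priority 15) → {E11:15, B17:25, B18:34}
update B18 to priority 22 → {E11:15, B18:22, B17:25}
add B26 (priority 13) → {B26:13, E11:15, B18:22, B17:25}
dispatch next → B26; now {E11:15, B18:22, B17:25}
add R1 (priority 1) → {R1:1, E11:15, B18:22, B17:25}
dispatch next → R1; now {E11:15, B18:22, B17:25}
add R15 (priority 12) → {R15:12, E11:15, B18:22, B17:25}
dispatch next → R15; now {E11:15, B18:22, B17:25}
dispatch next → E11; now {B18:22, B17:25}
update B18 to priority 8 → {B18:8, B17:25}
add R28 (priority 6) → {R28:6, B18:8, B17:25}
update B17 to priority 27 → {R28:6, B18:8, B17:27}
dispatch next → R28; now {B18:8, B17:27}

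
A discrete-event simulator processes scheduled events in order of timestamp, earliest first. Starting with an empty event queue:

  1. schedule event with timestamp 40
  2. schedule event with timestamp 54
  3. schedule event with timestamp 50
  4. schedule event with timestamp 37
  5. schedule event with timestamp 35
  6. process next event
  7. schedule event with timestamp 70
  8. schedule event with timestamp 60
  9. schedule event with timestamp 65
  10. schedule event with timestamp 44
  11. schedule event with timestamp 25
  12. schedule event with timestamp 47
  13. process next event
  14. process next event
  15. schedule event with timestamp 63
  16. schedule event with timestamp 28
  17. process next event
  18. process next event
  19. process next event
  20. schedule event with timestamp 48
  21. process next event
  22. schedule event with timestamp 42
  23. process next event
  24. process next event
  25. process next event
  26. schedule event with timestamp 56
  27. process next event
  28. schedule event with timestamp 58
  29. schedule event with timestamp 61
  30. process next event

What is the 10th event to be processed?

50

insert 40 → {40}
insert 54 → {40, 54}
insert 50 → {40, 50, 54}
insert 37 → {37, 40, 50, 54}
insert 35 → {35, 37, 40, 50, 54}
process next event → 35; now {37, 40, 50, 54}
insert 70 → {37, 40, 50, 54, 70}
insert 60 → {37, 40, 50, 54, 60, 70}
insert 65 → {37, 40, 50, 54, 60, 65, 70}
insert 44 → {37, 40, 44, 50, 54, 60, 65, 70}
insert 25 → {25, 37, 40, 44, 50, 54, 60, 65, 70}
insert 47 → {25, 37, 40, 44, 47, 50, 54, 60, 65, 70}
process next event → 25; now {37, 40, 44, 47, 50, 54, 60, 65, 70}
process next event → 37; now {40, 44, 47, 50, 54, 60, 65, 70}
insert 63 → {40, 44, 47, 50, 54, 60, 63, 65, 70}
insert 28 → {28, 40, 44, 47, 50, 54, 60, 63, 65, 70}
process next event → 28; now {40, 44, 47, 50, 54, 60, 63, 65, 70}
process next event → 40; now {44, 47, 50, 54, 60, 63, 65, 70}
process next event → 44; now {47, 50, 54, 60, 63, 65, 70}
insert 48 → {47, 48, 50, 54, 60, 63, 65, 70}
process next event → 47; now {48, 50, 54, 60, 63, 65, 70}
insert 42 → {42, 48, 50, 54, 60, 63, 65, 70}
process next event → 42; now {48, 50, 54, 60, 63, 65, 70}
process next event → 48; now {50, 54, 60, 63, 65, 70}
process next event → 50; now {54, 60, 63, 65, 70}
insert 56 → {54, 56, 60, 63, 65, 70}
process next event → 54; now {56, 60, 63, 65, 70}
insert 58 → {56, 58, 60, 63, 65, 70}
insert 61 → {56, 58, 60, 61, 63, 65, 70}
process next event → 56; now {58, 60, 61, 63, 65, 70}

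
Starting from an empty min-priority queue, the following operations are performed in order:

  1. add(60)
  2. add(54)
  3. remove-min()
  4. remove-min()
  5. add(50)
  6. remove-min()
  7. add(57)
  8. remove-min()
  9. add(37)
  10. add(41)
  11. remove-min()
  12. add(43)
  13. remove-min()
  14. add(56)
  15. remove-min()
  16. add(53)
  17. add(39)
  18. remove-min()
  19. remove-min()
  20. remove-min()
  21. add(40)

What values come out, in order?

insert 60 → {60}
insert 54 → {54, 60}
remove-min → 54; now {60}
remove-min → 60; now {}
insert 50 → {50}
remove-min → 50; now {}
insert 57 → {57}
remove-min → 57; now {}
insert 37 → {37}
insert 41 → {37, 41}
remove-min → 37; now {41}
insert 43 → {41, 43}
remove-min → 41; now {43}
insert 56 → {43, 56}
remove-min → 43; now {56}
insert 53 → {53, 56}
insert 39 → {39, 53, 56}
remove-min → 39; now {53, 56}
remove-min → 53; now {56}
remove-min → 56; now {}
insert 40 → {40}

54, 60, 50, 57, 37, 41, 43, 39, 53, 56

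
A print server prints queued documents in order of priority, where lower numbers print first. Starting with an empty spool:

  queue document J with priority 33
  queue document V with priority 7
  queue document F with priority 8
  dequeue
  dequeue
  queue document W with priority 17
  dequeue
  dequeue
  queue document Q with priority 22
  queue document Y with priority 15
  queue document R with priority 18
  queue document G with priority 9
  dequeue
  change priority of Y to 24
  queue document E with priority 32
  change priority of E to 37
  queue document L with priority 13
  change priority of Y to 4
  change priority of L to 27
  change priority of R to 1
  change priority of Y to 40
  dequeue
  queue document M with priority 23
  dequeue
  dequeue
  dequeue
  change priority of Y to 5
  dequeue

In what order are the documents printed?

add J (priority 33) → {J:33}
add V (priority 7) → {V:7, J:33}
add F (priority 8) → {V:7, F:8, J:33}
dequeue → V; now {F:8, J:33}
dequeue → F; now {J:33}
add W (priority 17) → {W:17, J:33}
dequeue → W; now {J:33}
dequeue → J; now {}
add Q (priority 22) → {Q:22}
add Y (priority 15) → {Y:15, Q:22}
add R (priority 18) → {Y:15, R:18, Q:22}
add G (priority 9) → {G:9, Y:15, R:18, Q:22}
dequeue → G; now {Y:15, R:18, Q:22}
update Y to priority 24 → {R:18, Q:22, Y:24}
add E (priority 32) → {R:18, Q:22, Y:24, E:32}
update E to priority 37 → {R:18, Q:22, Y:24, E:37}
add L (priority 13) → {L:13, R:18, Q:22, Y:24, E:37}
update Y to priority 4 → {Y:4, L:13, R:18, Q:22, E:37}
update L to priority 27 → {Y:4, R:18, Q:22, L:27, E:37}
update R to priority 1 → {R:1, Y:4, Q:22, L:27, E:37}
update Y to priority 40 → {R:1, Q:22, L:27, E:37, Y:40}
dequeue → R; now {Q:22, L:27, E:37, Y:40}
add M (priority 23) → {Q:22, M:23, L:27, E:37, Y:40}
dequeue → Q; now {M:23, L:27, E:37, Y:40}
dequeue → M; now {L:27, E:37, Y:40}
dequeue → L; now {E:37, Y:40}
update Y to priority 5 → {Y:5, E:37}
dequeue → Y; now {E:37}

[V, F, W, J, G, R, Q, M, L, Y]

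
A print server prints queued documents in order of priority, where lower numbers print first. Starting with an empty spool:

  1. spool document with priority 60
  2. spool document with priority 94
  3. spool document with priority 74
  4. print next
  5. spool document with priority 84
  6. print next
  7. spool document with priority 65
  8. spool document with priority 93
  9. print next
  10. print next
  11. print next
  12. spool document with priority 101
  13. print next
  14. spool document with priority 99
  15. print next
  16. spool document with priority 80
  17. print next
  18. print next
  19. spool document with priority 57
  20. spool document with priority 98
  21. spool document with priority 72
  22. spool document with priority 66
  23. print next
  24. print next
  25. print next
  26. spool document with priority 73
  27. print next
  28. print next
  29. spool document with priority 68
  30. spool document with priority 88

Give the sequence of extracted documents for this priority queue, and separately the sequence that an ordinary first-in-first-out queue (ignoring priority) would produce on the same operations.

priority queue: 60, 74, 65, 84, 93, 94, 99, 80, 101, 57, 66, 72, 73, 98; FIFO queue: [60, 94, 74, 84, 65, 93, 101, 99, 80, 57, 98, 72, 66, 73]

insert 60 → {60}
insert 94 → {60, 94}
insert 74 → {60, 74, 94}
print next → 60; now {74, 94}
insert 84 → {74, 84, 94}
print next → 74; now {84, 94}
insert 65 → {65, 84, 94}
insert 93 → {65, 84, 93, 94}
print next → 65; now {84, 93, 94}
print next → 84; now {93, 94}
print next → 93; now {94}
insert 101 → {94, 101}
print next → 94; now {101}
insert 99 → {99, 101}
print next → 99; now {101}
insert 80 → {80, 101}
print next → 80; now {101}
print next → 101; now {}
insert 57 → {57}
insert 98 → {57, 98}
insert 72 → {57, 72, 98}
insert 66 → {57, 66, 72, 98}
print next → 57; now {66, 72, 98}
print next → 66; now {72, 98}
print next → 72; now {98}
insert 73 → {73, 98}
print next → 73; now {98}
print next → 98; now {}
insert 68 → {68}
insert 88 → {68, 88}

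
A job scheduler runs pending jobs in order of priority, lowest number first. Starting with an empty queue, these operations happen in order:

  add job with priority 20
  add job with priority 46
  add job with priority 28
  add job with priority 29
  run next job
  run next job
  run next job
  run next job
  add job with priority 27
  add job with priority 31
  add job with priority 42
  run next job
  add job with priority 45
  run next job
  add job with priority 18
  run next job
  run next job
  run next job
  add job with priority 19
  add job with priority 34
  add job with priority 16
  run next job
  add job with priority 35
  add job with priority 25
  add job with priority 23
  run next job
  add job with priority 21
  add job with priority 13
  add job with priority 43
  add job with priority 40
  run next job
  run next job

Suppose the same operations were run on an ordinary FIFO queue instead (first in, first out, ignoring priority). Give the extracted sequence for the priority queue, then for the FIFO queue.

priority queue: 20, 28, 29, 46, 27, 31, 18, 42, 45, 16, 19, 13, 21; FIFO queue: 20 → 46 → 28 → 29 → 27 → 31 → 42 → 45 → 18 → 19 → 34 → 16 → 35

insert 20 → {20}
insert 46 → {20, 46}
insert 28 → {20, 28, 46}
insert 29 → {20, 28, 29, 46}
run next job → 20; now {28, 29, 46}
run next job → 28; now {29, 46}
run next job → 29; now {46}
run next job → 46; now {}
insert 27 → {27}
insert 31 → {27, 31}
insert 42 → {27, 31, 42}
run next job → 27; now {31, 42}
insert 45 → {31, 42, 45}
run next job → 31; now {42, 45}
insert 18 → {18, 42, 45}
run next job → 18; now {42, 45}
run next job → 42; now {45}
run next job → 45; now {}
insert 19 → {19}
insert 34 → {19, 34}
insert 16 → {16, 19, 34}
run next job → 16; now {19, 34}
insert 35 → {19, 34, 35}
insert 25 → {19, 25, 34, 35}
insert 23 → {19, 23, 25, 34, 35}
run next job → 19; now {23, 25, 34, 35}
insert 21 → {21, 23, 25, 34, 35}
insert 13 → {13, 21, 23, 25, 34, 35}
insert 43 → {13, 21, 23, 25, 34, 35, 43}
insert 40 → {13, 21, 23, 25, 34, 35, 40, 43}
run next job → 13; now {21, 23, 25, 34, 35, 40, 43}
run next job → 21; now {23, 25, 34, 35, 40, 43}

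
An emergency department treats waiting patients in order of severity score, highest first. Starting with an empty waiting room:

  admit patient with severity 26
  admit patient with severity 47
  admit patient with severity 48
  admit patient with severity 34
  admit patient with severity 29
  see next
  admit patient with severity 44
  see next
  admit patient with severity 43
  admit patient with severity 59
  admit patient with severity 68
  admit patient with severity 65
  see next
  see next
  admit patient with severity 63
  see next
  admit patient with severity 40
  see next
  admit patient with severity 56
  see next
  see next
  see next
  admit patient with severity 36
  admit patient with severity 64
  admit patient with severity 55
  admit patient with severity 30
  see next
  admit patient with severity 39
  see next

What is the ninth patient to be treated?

43

insert 26 → {26}
insert 47 → {47, 26}
insert 48 → {48, 47, 26}
insert 34 → {48, 47, 34, 26}
insert 29 → {48, 47, 34, 29, 26}
see next → 48; now {47, 34, 29, 26}
insert 44 → {47, 44, 34, 29, 26}
see next → 47; now {44, 34, 29, 26}
insert 43 → {44, 43, 34, 29, 26}
insert 59 → {59, 44, 43, 34, 29, 26}
insert 68 → {68, 59, 44, 43, 34, 29, 26}
insert 65 → {68, 65, 59, 44, 43, 34, 29, 26}
see next → 68; now {65, 59, 44, 43, 34, 29, 26}
see next → 65; now {59, 44, 43, 34, 29, 26}
insert 63 → {63, 59, 44, 43, 34, 29, 26}
see next → 63; now {59, 44, 43, 34, 29, 26}
insert 40 → {59, 44, 43, 40, 34, 29, 26}
see next → 59; now {44, 43, 40, 34, 29, 26}
insert 56 → {56, 44, 43, 40, 34, 29, 26}
see next → 56; now {44, 43, 40, 34, 29, 26}
see next → 44; now {43, 40, 34, 29, 26}
see next → 43; now {40, 34, 29, 26}
insert 36 → {40, 36, 34, 29, 26}
insert 64 → {64, 40, 36, 34, 29, 26}
insert 55 → {64, 55, 40, 36, 34, 29, 26}
insert 30 → {64, 55, 40, 36, 34, 30, 29, 26}
see next → 64; now {55, 40, 36, 34, 30, 29, 26}
insert 39 → {55, 40, 39, 36, 34, 30, 29, 26}
see next → 55; now {40, 39, 36, 34, 30, 29, 26}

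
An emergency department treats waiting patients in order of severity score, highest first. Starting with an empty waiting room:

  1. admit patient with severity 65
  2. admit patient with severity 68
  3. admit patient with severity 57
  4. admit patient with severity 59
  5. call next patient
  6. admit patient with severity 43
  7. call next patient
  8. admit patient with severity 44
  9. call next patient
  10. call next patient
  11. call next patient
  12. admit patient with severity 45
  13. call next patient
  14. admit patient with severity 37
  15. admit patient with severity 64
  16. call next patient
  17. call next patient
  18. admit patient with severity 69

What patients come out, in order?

68, 65, 59, 57, 44, 45, 64, 43

insert 65 → {65}
insert 68 → {68, 65}
insert 57 → {68, 65, 57}
insert 59 → {68, 65, 59, 57}
call next patient → 68; now {65, 59, 57}
insert 43 → {65, 59, 57, 43}
call next patient → 65; now {59, 57, 43}
insert 44 → {59, 57, 44, 43}
call next patient → 59; now {57, 44, 43}
call next patient → 57; now {44, 43}
call next patient → 44; now {43}
insert 45 → {45, 43}
call next patient → 45; now {43}
insert 37 → {43, 37}
insert 64 → {64, 43, 37}
call next patient → 64; now {43, 37}
call next patient → 43; now {37}
insert 69 → {69, 37}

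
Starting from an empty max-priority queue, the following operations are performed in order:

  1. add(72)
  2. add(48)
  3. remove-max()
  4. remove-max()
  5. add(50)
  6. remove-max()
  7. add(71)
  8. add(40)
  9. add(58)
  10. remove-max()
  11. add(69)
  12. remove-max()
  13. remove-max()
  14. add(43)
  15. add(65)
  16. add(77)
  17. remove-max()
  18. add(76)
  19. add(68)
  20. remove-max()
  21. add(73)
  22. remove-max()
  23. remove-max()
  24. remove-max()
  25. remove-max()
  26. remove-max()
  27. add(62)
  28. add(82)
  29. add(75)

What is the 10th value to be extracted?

68

insert 72 → {72}
insert 48 → {72, 48}
remove-max → 72; now {48}
remove-max → 48; now {}
insert 50 → {50}
remove-max → 50; now {}
insert 71 → {71}
insert 40 → {71, 40}
insert 58 → {71, 58, 40}
remove-max → 71; now {58, 40}
insert 69 → {69, 58, 40}
remove-max → 69; now {58, 40}
remove-max → 58; now {40}
insert 43 → {43, 40}
insert 65 → {65, 43, 40}
insert 77 → {77, 65, 43, 40}
remove-max → 77; now {65, 43, 40}
insert 76 → {76, 65, 43, 40}
insert 68 → {76, 68, 65, 43, 40}
remove-max → 76; now {68, 65, 43, 40}
insert 73 → {73, 68, 65, 43, 40}
remove-max → 73; now {68, 65, 43, 40}
remove-max → 68; now {65, 43, 40}
remove-max → 65; now {43, 40}
remove-max → 43; now {40}
remove-max → 40; now {}
insert 62 → {62}
insert 82 → {82, 62}
insert 75 → {82, 75, 62}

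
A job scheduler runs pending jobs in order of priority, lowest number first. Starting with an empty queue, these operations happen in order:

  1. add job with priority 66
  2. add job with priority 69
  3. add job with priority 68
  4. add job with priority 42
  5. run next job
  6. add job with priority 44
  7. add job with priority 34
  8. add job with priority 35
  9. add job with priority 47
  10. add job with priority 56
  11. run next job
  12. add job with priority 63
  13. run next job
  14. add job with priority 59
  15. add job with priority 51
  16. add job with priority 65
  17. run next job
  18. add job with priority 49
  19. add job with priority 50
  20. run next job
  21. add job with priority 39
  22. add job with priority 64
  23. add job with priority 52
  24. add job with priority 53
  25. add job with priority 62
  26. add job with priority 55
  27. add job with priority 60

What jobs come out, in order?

insert 66 → {66}
insert 69 → {66, 69}
insert 68 → {66, 68, 69}
insert 42 → {42, 66, 68, 69}
run next job → 42; now {66, 68, 69}
insert 44 → {44, 66, 68, 69}
insert 34 → {34, 44, 66, 68, 69}
insert 35 → {34, 35, 44, 66, 68, 69}
insert 47 → {34, 35, 44, 47, 66, 68, 69}
insert 56 → {34, 35, 44, 47, 56, 66, 68, 69}
run next job → 34; now {35, 44, 47, 56, 66, 68, 69}
insert 63 → {35, 44, 47, 56, 63, 66, 68, 69}
run next job → 35; now {44, 47, 56, 63, 66, 68, 69}
insert 59 → {44, 47, 56, 59, 63, 66, 68, 69}
insert 51 → {44, 47, 51, 56, 59, 63, 66, 68, 69}
insert 65 → {44, 47, 51, 56, 59, 63, 65, 66, 68, 69}
run next job → 44; now {47, 51, 56, 59, 63, 65, 66, 68, 69}
insert 49 → {47, 49, 51, 56, 59, 63, 65, 66, 68, 69}
insert 50 → {47, 49, 50, 51, 56, 59, 63, 65, 66, 68, 69}
run next job → 47; now {49, 50, 51, 56, 59, 63, 65, 66, 68, 69}
insert 39 → {39, 49, 50, 51, 56, 59, 63, 65, 66, 68, 69}
insert 64 → {39, 49, 50, 51, 56, 59, 63, 64, 65, 66, 68, 69}
insert 52 → {39, 49, 50, 51, 52, 56, 59, 63, 64, 65, 66, 68, 69}
insert 53 → {39, 49, 50, 51, 52, 53, 56, 59, 63, 64, 65, 66, 68, 69}
insert 62 → {39, 49, 50, 51, 52, 53, 56, 59, 62, 63, 64, 65, 66, 68, 69}
insert 55 → {39, 49, 50, 51, 52, 53, 55, 56, 59, 62, 63, 64, 65, 66, 68, 69}
insert 60 → {39, 49, 50, 51, 52, 53, 55, 56, 59, 60, 62, 63, 64, 65, 66, 68, 69}

[42, 34, 35, 44, 47]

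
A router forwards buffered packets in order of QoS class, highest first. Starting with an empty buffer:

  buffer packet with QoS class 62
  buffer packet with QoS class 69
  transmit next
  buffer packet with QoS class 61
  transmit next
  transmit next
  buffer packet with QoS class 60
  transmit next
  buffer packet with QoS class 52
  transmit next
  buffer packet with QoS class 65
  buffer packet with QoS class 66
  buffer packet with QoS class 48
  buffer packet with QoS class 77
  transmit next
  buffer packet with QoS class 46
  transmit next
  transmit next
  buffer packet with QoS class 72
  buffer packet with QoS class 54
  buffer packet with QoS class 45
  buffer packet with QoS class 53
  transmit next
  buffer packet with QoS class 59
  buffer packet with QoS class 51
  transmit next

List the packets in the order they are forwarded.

insert 62 → {62}
insert 69 → {69, 62}
transmit next → 69; now {62}
insert 61 → {62, 61}
transmit next → 62; now {61}
transmit next → 61; now {}
insert 60 → {60}
transmit next → 60; now {}
insert 52 → {52}
transmit next → 52; now {}
insert 65 → {65}
insert 66 → {66, 65}
insert 48 → {66, 65, 48}
insert 77 → {77, 66, 65, 48}
transmit next → 77; now {66, 65, 48}
insert 46 → {66, 65, 48, 46}
transmit next → 66; now {65, 48, 46}
transmit next → 65; now {48, 46}
insert 72 → {72, 48, 46}
insert 54 → {72, 54, 48, 46}
insert 45 → {72, 54, 48, 46, 45}
insert 53 → {72, 54, 53, 48, 46, 45}
transmit next → 72; now {54, 53, 48, 46, 45}
insert 59 → {59, 54, 53, 48, 46, 45}
insert 51 → {59, 54, 53, 51, 48, 46, 45}
transmit next → 59; now {54, 53, 51, 48, 46, 45}

69 → 62 → 61 → 60 → 52 → 77 → 66 → 65 → 72 → 59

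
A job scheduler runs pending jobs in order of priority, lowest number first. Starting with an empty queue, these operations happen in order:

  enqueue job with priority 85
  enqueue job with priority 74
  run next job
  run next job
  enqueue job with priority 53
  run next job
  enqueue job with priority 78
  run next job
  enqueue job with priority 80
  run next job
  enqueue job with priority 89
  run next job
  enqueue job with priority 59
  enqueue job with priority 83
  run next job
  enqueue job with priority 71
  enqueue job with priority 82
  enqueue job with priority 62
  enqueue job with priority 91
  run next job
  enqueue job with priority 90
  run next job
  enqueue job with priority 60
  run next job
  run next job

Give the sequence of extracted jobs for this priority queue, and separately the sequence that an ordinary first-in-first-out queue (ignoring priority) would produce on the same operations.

priority queue: [74, 85, 53, 78, 80, 89, 59, 62, 71, 60, 82]; FIFO queue: 85 → 74 → 53 → 78 → 80 → 89 → 59 → 83 → 71 → 82 → 62

insert 85 → {85}
insert 74 → {74, 85}
run next job → 74; now {85}
run next job → 85; now {}
insert 53 → {53}
run next job → 53; now {}
insert 78 → {78}
run next job → 78; now {}
insert 80 → {80}
run next job → 80; now {}
insert 89 → {89}
run next job → 89; now {}
insert 59 → {59}
insert 83 → {59, 83}
run next job → 59; now {83}
insert 71 → {71, 83}
insert 82 → {71, 82, 83}
insert 62 → {62, 71, 82, 83}
insert 91 → {62, 71, 82, 83, 91}
run next job → 62; now {71, 82, 83, 91}
insert 90 → {71, 82, 83, 90, 91}
run next job → 71; now {82, 83, 90, 91}
insert 60 → {60, 82, 83, 90, 91}
run next job → 60; now {82, 83, 90, 91}
run next job → 82; now {83, 90, 91}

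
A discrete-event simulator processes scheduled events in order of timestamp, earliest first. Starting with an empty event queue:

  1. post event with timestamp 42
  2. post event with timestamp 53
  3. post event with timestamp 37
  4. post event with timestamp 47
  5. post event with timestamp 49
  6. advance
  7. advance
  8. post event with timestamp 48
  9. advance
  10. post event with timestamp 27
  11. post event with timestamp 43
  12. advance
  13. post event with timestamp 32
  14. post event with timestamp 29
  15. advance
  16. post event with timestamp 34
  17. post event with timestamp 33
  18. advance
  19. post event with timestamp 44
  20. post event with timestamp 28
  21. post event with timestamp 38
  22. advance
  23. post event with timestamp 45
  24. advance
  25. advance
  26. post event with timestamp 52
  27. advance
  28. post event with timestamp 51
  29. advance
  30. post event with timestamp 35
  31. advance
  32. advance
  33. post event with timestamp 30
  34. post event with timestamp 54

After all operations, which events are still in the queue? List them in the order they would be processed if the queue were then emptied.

[30, 45, 48, 49, 51, 52, 53, 54]

insert 42 → {42}
insert 53 → {42, 53}
insert 37 → {37, 42, 53}
insert 47 → {37, 42, 47, 53}
insert 49 → {37, 42, 47, 49, 53}
advance → 37; now {42, 47, 49, 53}
advance → 42; now {47, 49, 53}
insert 48 → {47, 48, 49, 53}
advance → 47; now {48, 49, 53}
insert 27 → {27, 48, 49, 53}
insert 43 → {27, 43, 48, 49, 53}
advance → 27; now {43, 48, 49, 53}
insert 32 → {32, 43, 48, 49, 53}
insert 29 → {29, 32, 43, 48, 49, 53}
advance → 29; now {32, 43, 48, 49, 53}
insert 34 → {32, 34, 43, 48, 49, 53}
insert 33 → {32, 33, 34, 43, 48, 49, 53}
advance → 32; now {33, 34, 43, 48, 49, 53}
insert 44 → {33, 34, 43, 44, 48, 49, 53}
insert 28 → {28, 33, 34, 43, 44, 48, 49, 53}
insert 38 → {28, 33, 34, 38, 43, 44, 48, 49, 53}
advance → 28; now {33, 34, 38, 43, 44, 48, 49, 53}
insert 45 → {33, 34, 38, 43, 44, 45, 48, 49, 53}
advance → 33; now {34, 38, 43, 44, 45, 48, 49, 53}
advance → 34; now {38, 43, 44, 45, 48, 49, 53}
insert 52 → {38, 43, 44, 45, 48, 49, 52, 53}
advance → 38; now {43, 44, 45, 48, 49, 52, 53}
insert 51 → {43, 44, 45, 48, 49, 51, 52, 53}
advance → 43; now {44, 45, 48, 49, 51, 52, 53}
insert 35 → {35, 44, 45, 48, 49, 51, 52, 53}
advance → 35; now {44, 45, 48, 49, 51, 52, 53}
advance → 44; now {45, 48, 49, 51, 52, 53}
insert 30 → {30, 45, 48, 49, 51, 52, 53}
insert 54 → {30, 45, 48, 49, 51, 52, 53, 54}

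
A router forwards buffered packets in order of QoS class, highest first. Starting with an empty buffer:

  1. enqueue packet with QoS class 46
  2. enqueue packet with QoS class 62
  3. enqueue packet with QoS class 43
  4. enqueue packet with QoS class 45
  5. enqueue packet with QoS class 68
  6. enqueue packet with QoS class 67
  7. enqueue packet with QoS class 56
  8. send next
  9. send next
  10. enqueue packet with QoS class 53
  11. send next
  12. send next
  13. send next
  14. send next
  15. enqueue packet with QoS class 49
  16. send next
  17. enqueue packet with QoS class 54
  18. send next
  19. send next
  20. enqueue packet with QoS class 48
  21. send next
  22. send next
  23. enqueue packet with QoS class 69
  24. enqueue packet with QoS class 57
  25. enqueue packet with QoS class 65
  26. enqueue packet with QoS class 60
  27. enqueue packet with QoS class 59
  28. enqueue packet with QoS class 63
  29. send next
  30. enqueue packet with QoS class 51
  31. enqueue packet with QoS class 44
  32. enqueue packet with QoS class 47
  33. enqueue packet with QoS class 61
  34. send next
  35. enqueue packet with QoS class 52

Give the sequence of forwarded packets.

68, 67, 62, 56, 53, 46, 49, 54, 45, 48, 43, 69, 65

insert 46 → {46}
insert 62 → {62, 46}
insert 43 → {62, 46, 43}
insert 45 → {62, 46, 45, 43}
insert 68 → {68, 62, 46, 45, 43}
insert 67 → {68, 67, 62, 46, 45, 43}
insert 56 → {68, 67, 62, 56, 46, 45, 43}
send next → 68; now {67, 62, 56, 46, 45, 43}
send next → 67; now {62, 56, 46, 45, 43}
insert 53 → {62, 56, 53, 46, 45, 43}
send next → 62; now {56, 53, 46, 45, 43}
send next → 56; now {53, 46, 45, 43}
send next → 53; now {46, 45, 43}
send next → 46; now {45, 43}
insert 49 → {49, 45, 43}
send next → 49; now {45, 43}
insert 54 → {54, 45, 43}
send next → 54; now {45, 43}
send next → 45; now {43}
insert 48 → {48, 43}
send next → 48; now {43}
send next → 43; now {}
insert 69 → {69}
insert 57 → {69, 57}
insert 65 → {69, 65, 57}
insert 60 → {69, 65, 60, 57}
insert 59 → {69, 65, 60, 59, 57}
insert 63 → {69, 65, 63, 60, 59, 57}
send next → 69; now {65, 63, 60, 59, 57}
insert 51 → {65, 63, 60, 59, 57, 51}
insert 44 → {65, 63, 60, 59, 57, 51, 44}
insert 47 → {65, 63, 60, 59, 57, 51, 47, 44}
insert 61 → {65, 63, 61, 60, 59, 57, 51, 47, 44}
send next → 65; now {63, 61, 60, 59, 57, 51, 47, 44}
insert 52 → {63, 61, 60, 59, 57, 52, 51, 47, 44}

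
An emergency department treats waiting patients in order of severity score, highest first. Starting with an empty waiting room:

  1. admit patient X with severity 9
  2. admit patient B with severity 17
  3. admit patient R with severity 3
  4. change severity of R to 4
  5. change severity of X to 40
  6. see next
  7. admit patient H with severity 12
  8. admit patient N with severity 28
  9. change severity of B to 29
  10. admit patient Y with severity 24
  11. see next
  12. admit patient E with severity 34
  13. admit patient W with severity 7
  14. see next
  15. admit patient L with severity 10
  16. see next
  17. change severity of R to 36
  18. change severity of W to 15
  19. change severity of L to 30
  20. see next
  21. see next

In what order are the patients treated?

add X (severity 9) → {X:9}
add B (severity 17) → {B:17, X:9}
add R (severity 3) → {B:17, X:9, R:3}
update R to severity 4 → {B:17, X:9, R:4}
update X to severity 40 → {X:40, B:17, R:4}
see next → X; now {B:17, R:4}
add H (severity 12) → {B:17, H:12, R:4}
add N (severity 28) → {N:28, B:17, H:12, R:4}
update B to severity 29 → {B:29, N:28, H:12, R:4}
add Y (severity 24) → {B:29, N:28, Y:24, H:12, R:4}
see next → B; now {N:28, Y:24, H:12, R:4}
add E (severity 34) → {E:34, N:28, Y:24, H:12, R:4}
add W (severity 7) → {E:34, N:28, Y:24, H:12, W:7, R:4}
see next → E; now {N:28, Y:24, H:12, W:7, R:4}
add L (severity 10) → {N:28, Y:24, H:12, L:10, W:7, R:4}
see next → N; now {Y:24, H:12, L:10, W:7, R:4}
update R to severity 36 → {R:36, Y:24, H:12, L:10, W:7}
update W to severity 15 → {R:36, Y:24, W:15, H:12, L:10}
update L to severity 30 → {R:36, L:30, Y:24, W:15, H:12}
see next → R; now {L:30, Y:24, W:15, H:12}
see next → L; now {Y:24, W:15, H:12}

X → B → E → N → R → L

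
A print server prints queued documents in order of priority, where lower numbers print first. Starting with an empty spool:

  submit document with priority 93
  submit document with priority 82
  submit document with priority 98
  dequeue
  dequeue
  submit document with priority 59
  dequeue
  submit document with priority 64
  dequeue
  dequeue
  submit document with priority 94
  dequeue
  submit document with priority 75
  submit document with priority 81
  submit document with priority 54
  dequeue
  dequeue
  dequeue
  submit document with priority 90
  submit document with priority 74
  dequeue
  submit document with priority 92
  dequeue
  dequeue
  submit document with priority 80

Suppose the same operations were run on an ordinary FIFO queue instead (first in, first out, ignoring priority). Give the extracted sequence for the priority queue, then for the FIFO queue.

insert 93 → {93}
insert 82 → {82, 93}
insert 98 → {82, 93, 98}
dequeue → 82; now {93, 98}
dequeue → 93; now {98}
insert 59 → {59, 98}
dequeue → 59; now {98}
insert 64 → {64, 98}
dequeue → 64; now {98}
dequeue → 98; now {}
insert 94 → {94}
dequeue → 94; now {}
insert 75 → {75}
insert 81 → {75, 81}
insert 54 → {54, 75, 81}
dequeue → 54; now {75, 81}
dequeue → 75; now {81}
dequeue → 81; now {}
insert 90 → {90}
insert 74 → {74, 90}
dequeue → 74; now {90}
insert 92 → {90, 92}
dequeue → 90; now {92}
dequeue → 92; now {}
insert 80 → {80}

priority queue: 82 → 93 → 59 → 64 → 98 → 94 → 54 → 75 → 81 → 74 → 90 → 92; FIFO queue: [93, 82, 98, 59, 64, 94, 75, 81, 54, 90, 74, 92]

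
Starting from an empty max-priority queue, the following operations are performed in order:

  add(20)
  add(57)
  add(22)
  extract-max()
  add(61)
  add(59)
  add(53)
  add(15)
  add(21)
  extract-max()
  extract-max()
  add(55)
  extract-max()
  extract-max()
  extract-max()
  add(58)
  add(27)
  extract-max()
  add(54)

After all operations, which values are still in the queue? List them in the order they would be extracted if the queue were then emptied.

insert 20 → {20}
insert 57 → {57, 20}
insert 22 → {57, 22, 20}
extract-max → 57; now {22, 20}
insert 61 → {61, 22, 20}
insert 59 → {61, 59, 22, 20}
insert 53 → {61, 59, 53, 22, 20}
insert 15 → {61, 59, 53, 22, 20, 15}
insert 21 → {61, 59, 53, 22, 21, 20, 15}
extract-max → 61; now {59, 53, 22, 21, 20, 15}
extract-max → 59; now {53, 22, 21, 20, 15}
insert 55 → {55, 53, 22, 21, 20, 15}
extract-max → 55; now {53, 22, 21, 20, 15}
extract-max → 53; now {22, 21, 20, 15}
extract-max → 22; now {21, 20, 15}
insert 58 → {58, 21, 20, 15}
insert 27 → {58, 27, 21, 20, 15}
extract-max → 58; now {27, 21, 20, 15}
insert 54 → {54, 27, 21, 20, 15}

54, 27, 21, 20, 15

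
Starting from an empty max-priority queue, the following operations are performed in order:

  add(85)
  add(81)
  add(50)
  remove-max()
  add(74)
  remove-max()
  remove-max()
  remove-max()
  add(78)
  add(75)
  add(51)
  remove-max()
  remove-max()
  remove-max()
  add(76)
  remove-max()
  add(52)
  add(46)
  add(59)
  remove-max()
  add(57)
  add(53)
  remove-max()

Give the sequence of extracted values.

insert 85 → {85}
insert 81 → {85, 81}
insert 50 → {85, 81, 50}
remove-max → 85; now {81, 50}
insert 74 → {81, 74, 50}
remove-max → 81; now {74, 50}
remove-max → 74; now {50}
remove-max → 50; now {}
insert 78 → {78}
insert 75 → {78, 75}
insert 51 → {78, 75, 51}
remove-max → 78; now {75, 51}
remove-max → 75; now {51}
remove-max → 51; now {}
insert 76 → {76}
remove-max → 76; now {}
insert 52 → {52}
insert 46 → {52, 46}
insert 59 → {59, 52, 46}
remove-max → 59; now {52, 46}
insert 57 → {57, 52, 46}
insert 53 → {57, 53, 52, 46}
remove-max → 57; now {53, 52, 46}

[85, 81, 74, 50, 78, 75, 51, 76, 59, 57]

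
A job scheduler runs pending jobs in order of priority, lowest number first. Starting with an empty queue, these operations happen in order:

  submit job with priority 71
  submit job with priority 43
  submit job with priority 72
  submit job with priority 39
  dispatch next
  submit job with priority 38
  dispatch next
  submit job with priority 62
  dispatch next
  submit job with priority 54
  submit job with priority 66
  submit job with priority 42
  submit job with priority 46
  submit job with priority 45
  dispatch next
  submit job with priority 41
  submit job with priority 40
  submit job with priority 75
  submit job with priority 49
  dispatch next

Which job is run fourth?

42

insert 71 → {71}
insert 43 → {43, 71}
insert 72 → {43, 71, 72}
insert 39 → {39, 43, 71, 72}
dispatch next → 39; now {43, 71, 72}
insert 38 → {38, 43, 71, 72}
dispatch next → 38; now {43, 71, 72}
insert 62 → {43, 62, 71, 72}
dispatch next → 43; now {62, 71, 72}
insert 54 → {54, 62, 71, 72}
insert 66 → {54, 62, 66, 71, 72}
insert 42 → {42, 54, 62, 66, 71, 72}
insert 46 → {42, 46, 54, 62, 66, 71, 72}
insert 45 → {42, 45, 46, 54, 62, 66, 71, 72}
dispatch next → 42; now {45, 46, 54, 62, 66, 71, 72}
insert 41 → {41, 45, 46, 54, 62, 66, 71, 72}
insert 40 → {40, 41, 45, 46, 54, 62, 66, 71, 72}
insert 75 → {40, 41, 45, 46, 54, 62, 66, 71, 72, 75}
insert 49 → {40, 41, 45, 46, 49, 54, 62, 66, 71, 72, 75}
dispatch next → 40; now {41, 45, 46, 49, 54, 62, 66, 71, 72, 75}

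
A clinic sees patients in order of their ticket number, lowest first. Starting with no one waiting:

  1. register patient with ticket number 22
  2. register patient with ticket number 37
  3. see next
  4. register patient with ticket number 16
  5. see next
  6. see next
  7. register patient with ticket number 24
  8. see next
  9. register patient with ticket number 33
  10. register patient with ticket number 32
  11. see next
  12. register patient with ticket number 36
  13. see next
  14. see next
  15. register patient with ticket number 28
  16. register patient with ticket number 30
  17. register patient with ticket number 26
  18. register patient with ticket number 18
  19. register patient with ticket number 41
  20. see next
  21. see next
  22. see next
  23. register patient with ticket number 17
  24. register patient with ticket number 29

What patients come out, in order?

insert 22 → {22}
insert 37 → {22, 37}
see next → 22; now {37}
insert 16 → {16, 37}
see next → 16; now {37}
see next → 37; now {}
insert 24 → {24}
see next → 24; now {}
insert 33 → {33}
insert 32 → {32, 33}
see next → 32; now {33}
insert 36 → {33, 36}
see next → 33; now {36}
see next → 36; now {}
insert 28 → {28}
insert 30 → {28, 30}
insert 26 → {26, 28, 30}
insert 18 → {18, 26, 28, 30}
insert 41 → {18, 26, 28, 30, 41}
see next → 18; now {26, 28, 30, 41}
see next → 26; now {28, 30, 41}
see next → 28; now {30, 41}
insert 17 → {17, 30, 41}
insert 29 → {17, 29, 30, 41}

22 → 16 → 37 → 24 → 32 → 33 → 36 → 18 → 26 → 28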